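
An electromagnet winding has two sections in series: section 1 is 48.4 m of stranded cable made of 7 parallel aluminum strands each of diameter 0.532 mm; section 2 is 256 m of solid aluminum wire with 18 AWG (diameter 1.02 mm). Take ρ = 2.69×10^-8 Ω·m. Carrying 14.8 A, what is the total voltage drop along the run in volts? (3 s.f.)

137 V

Section 1: A_strand = π(2.6600e-04)² = 2.223e-07 m²; R₁ = ρL/(N·A_s) = (2.69×10^-8)(48.4)/(7×2.223e-07) = 0.8367 Ω
Section 2: A = π(1.02/2 mm)² = π(5.1000e-04 m)² = 8.171e-07 m²
R₂ = (2.69×10^-8)(256)/(8.171e-07) = 8.428 Ω
R = R₁ + R₂ = 9.264 Ω
V = IR = 14.8 × 9.264 = 137 V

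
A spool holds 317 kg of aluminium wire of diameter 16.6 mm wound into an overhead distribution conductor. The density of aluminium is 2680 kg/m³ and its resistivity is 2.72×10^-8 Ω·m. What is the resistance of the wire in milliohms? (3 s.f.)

A = π(d/2)² = π(8.3000e-03 m)² = 2.1642e-04 m²
L = m/(density·A) = 317/(2680×2.1642e-04) = 546.5 m
R = ρL/A = (2.72×10^-8)(546.5)/(2.1642e-04) = 68.7 mΩ

68.7 mΩ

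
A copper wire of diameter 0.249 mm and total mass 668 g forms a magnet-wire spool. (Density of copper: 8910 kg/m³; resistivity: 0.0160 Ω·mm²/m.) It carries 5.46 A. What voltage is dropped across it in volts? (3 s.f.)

2760 V

ρ = 0.0160 Ω·mm²/m = 1.60×10^-8 Ω·m
A = π(d/2)² = π(1.2450e-04 m)² = 4.8695e-08 m²
L = m/(density·A) = 0.668/(8910×4.8695e-08) = 1540 m
R = ρL/A = (1.60×10^-8)(1540)/(4.8695e-08) = 505.9 Ω
V = IR = 5.46 × 505.9 = 2760 V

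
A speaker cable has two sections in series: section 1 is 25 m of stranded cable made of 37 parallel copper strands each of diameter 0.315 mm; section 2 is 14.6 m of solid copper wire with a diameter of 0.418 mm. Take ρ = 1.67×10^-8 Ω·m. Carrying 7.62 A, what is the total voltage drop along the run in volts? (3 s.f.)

Section 1: A_strand = π(1.5750e-04)² = 7.793e-08 m²; R₁ = ρL/(N·A_s) = (1.67×10^-8)(25)/(37×7.793e-08) = 0.1448 Ω
Section 2: A = π(d/2)² = π(2.0900e-04 m)² = 1.372e-07 m²
R₂ = (1.67×10^-8)(14.6)/(1.372e-07) = 1.777 Ω
R = R₁ + R₂ = 1.922 Ω
V = IR = 7.62 × 1.922 = 14.6 V

14.6 V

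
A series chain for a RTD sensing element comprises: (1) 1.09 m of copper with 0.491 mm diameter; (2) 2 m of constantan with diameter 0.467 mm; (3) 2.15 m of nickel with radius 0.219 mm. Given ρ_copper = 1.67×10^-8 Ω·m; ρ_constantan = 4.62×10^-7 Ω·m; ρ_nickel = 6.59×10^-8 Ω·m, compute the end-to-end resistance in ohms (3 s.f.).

Seg 1: A = π(d/2)² = π(2.4550e-04 m)² = 1.893e-07 m²
R_1 = (1.67×10^-8)(1.09)/(1.893e-07) = 0.09614 Ω
Seg 2: A = π(d/2)² = π(2.3350e-04 m)² = 1.713e-07 m²
R_2 = (4.62×10^-7)(2)/(1.713e-07) = 5.394 Ω
Seg 3: A = πr² = π(2.1900e-04 m)² = 1.507e-07 m²
R_3 = (6.59×10^-8)(2.15)/(1.507e-07) = 0.9403 Ω
R_total = R_1 + R_2 + R_3 = 6.43 Ω

6.43 Ω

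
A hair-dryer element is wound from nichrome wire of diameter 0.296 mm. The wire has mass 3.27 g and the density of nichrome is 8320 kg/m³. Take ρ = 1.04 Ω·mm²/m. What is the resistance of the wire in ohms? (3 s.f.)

ρ = 1.04 Ω·mm²/m = 1.04×10^-6 Ω·m
A = π(d/2)² = π(1.4800e-04 m)² = 6.8813e-08 m²
L = m/(density·A) = 0.00327/(8320×6.8813e-08) = 5.712 m
R = ρL/A = (1.04×10^-6)(5.712)/(6.8813e-08) = 86.3 Ω

86.3 Ω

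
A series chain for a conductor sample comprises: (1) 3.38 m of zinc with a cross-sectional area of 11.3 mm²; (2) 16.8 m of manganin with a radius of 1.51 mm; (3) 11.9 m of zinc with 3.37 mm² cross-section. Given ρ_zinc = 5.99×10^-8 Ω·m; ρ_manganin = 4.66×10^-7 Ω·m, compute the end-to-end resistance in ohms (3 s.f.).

Seg 1: A = 11.3 mm² = 1.130e-05 m²
R_1 = (5.99×10^-8)(3.38)/(1.130e-05) = 0.01792 Ω
Seg 2: A = πr² = π(1.5100e-03 m)² = 7.163e-06 m²
R_2 = (4.66×10^-7)(16.8)/(7.163e-06) = 1.093 Ω
Seg 3: A = 3.37 mm² = 3.370e-06 m²
R_3 = (5.99×10^-8)(11.9)/(3.370e-06) = 0.2115 Ω
R_total = R_1 + R_2 + R_3 = 1.32 Ω

1.32 Ω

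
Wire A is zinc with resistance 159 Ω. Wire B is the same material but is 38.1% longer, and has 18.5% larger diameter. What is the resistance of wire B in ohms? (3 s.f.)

R ∝ L/d², so R_B/R_A = (1 + 38.1/100) × (1 + 18.5/100)⁻²
= 1.381 × 0.7121 = 0.9835
R_B = 0.9835 × 159 = 156 Ω

156 Ω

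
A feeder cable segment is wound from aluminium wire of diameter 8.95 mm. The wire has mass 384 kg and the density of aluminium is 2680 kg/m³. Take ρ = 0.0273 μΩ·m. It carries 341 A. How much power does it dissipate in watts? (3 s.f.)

1.15×10^5 W

ρ = 0.0273 μΩ·m = 2.73×10^-8 Ω·m
A = π(d/2)² = π(4.4750e-03 m)² = 6.2912e-05 m²
L = m/(density·A) = 384/(2680×6.2912e-05) = 2278 m
R = ρL/A = (2.73×10^-8)(2278)/(6.2912e-05) = 0.9883 Ω
P = I²R = (341)² × 0.9883 = 1.15×10^5 W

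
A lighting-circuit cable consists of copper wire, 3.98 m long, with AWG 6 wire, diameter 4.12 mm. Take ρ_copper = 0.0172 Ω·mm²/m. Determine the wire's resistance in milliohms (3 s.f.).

5.13 mΩ

ρ = 0.0172 Ω·mm²/m = 1.72×10^-8 Ω·m
A = π(4.12/2 mm)² = π(2.0600e-03 m)² = 1.333e-05 m²
R = ρL/A = (1.72×10^-8)(3.98 m)/(1.333e-05 m²) = 5.13 mΩ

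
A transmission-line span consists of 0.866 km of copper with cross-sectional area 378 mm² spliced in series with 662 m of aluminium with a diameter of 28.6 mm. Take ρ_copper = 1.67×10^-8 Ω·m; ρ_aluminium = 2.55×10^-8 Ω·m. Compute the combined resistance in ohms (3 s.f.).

0.0645 Ω

Segment 1: A = 378 mm² = 3.780e-04 m²
R₁ = ρL/A = (1.67×10^-8)(866)/(3.780e-04) = 0.03826 Ω
Segment 2: A = π(d/2)² = π(1.4300e-02 m)² = 6.424e-04 m²
R₂ = (2.55×10^-8)(662)/(6.424e-04) = 0.02628 Ω
R = R₁ + R₂ = 0.0645 Ω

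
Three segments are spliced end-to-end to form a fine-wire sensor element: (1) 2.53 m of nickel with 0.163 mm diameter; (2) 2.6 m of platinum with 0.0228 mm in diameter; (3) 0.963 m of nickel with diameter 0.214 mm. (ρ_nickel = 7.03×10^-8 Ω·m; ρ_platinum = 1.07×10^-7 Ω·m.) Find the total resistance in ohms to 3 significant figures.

Seg 1: A = π(d/2)² = π(8.1500e-05 m)² = 2.087e-08 m²
R_1 = (7.03×10^-8)(2.53)/(2.087e-08) = 8.523 Ω
Seg 2: A = π(d/2)² = π(1.1400e-05 m)² = 4.083e-10 m²
R_2 = (1.07×10^-7)(2.6)/(4.083e-10) = 681.4 Ω
Seg 3: A = π(d/2)² = π(1.0700e-04 m)² = 3.597e-08 m²
R_3 = (7.03×10^-8)(0.963)/(3.597e-08) = 1.882 Ω
R_total = R_1 + R_2 + R_3 = 692 Ω

692 Ω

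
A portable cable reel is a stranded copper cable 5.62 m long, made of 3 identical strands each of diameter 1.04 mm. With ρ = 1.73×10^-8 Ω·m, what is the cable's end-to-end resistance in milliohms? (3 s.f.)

A_strand = π(5.2000e-04 m)² = 8.495e-07 m²
R_strand = ρL/A = (1.73×10^-8)(5.62)/(8.495e-07) = 0.1145 Ω
R_total = R_strand/N = 0.1145/3 = 38.2 mΩ

38.2 mΩ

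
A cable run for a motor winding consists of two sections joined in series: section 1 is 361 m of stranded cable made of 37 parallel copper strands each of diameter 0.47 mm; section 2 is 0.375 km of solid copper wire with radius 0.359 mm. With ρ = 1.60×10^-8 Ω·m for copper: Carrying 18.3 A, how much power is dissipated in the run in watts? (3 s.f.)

Section 1: A_strand = π(2.3500e-04)² = 1.735e-07 m²; R₁ = ρL/(N·A_s) = (1.60×10^-8)(361)/(37×1.735e-07) = 0.8998 Ω
Section 2: A = πr² = π(3.5900e-04 m)² = 4.049e-07 m²
R₂ = (1.60×10^-8)(375)/(4.049e-07) = 14.82 Ω
R = R₁ + R₂ = 15.72 Ω
P = I²R = (18.3)² × 15.72 = 5260 W

5260 W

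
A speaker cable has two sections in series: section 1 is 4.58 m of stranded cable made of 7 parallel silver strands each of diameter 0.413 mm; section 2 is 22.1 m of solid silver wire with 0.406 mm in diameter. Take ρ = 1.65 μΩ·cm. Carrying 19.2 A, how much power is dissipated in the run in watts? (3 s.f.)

ρ = 1.65 μΩ·cm = 1.65×10^-8 Ω·m
Section 1: A_strand = π(2.0650e-04)² = 1.340e-07 m²; R₁ = ρL/(N·A_s) = (1.65×10^-8)(4.58)/(7×1.340e-07) = 0.08059 Ω
Section 2: A = π(d/2)² = π(2.0300e-04 m)² = 1.295e-07 m²
R₂ = (1.65×10^-8)(22.1)/(1.295e-07) = 2.817 Ω
R = R₁ + R₂ = 2.897 Ω
P = I²R = (19.2)² × 2.897 = 1070 W

1070 W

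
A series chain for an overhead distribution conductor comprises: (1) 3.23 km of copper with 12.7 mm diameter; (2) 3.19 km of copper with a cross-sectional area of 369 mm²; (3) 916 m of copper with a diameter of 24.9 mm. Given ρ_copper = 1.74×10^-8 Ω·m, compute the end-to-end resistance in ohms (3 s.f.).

Seg 1: A = π(d/2)² = π(6.3500e-03 m)² = 1.267e-04 m²
R_1 = (1.74×10^-8)(3230)/(1.267e-04) = 0.4437 Ω
Seg 2: A = 369 mm² = 3.690e-04 m²
R_2 = (1.74×10^-8)(3190)/(3.690e-04) = 0.1504 Ω
Seg 3: A = π(d/2)² = π(1.2450e-02 m)² = 4.870e-04 m²
R_3 = (1.74×10^-8)(916)/(4.870e-04) = 0.03273 Ω
R_total = R_1 + R_2 + R_3 = 0.627 Ω

0.627 Ω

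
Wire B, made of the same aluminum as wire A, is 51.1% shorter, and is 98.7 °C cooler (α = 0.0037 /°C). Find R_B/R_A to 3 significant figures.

0.310

R ∝ ρL/d² with ρ ∝ (1+αΔT), so R_B/R_A = (1 − 51.1/100) × (1 − 0.0037×98.7)
= 0.489 × 0.6348 = 0.310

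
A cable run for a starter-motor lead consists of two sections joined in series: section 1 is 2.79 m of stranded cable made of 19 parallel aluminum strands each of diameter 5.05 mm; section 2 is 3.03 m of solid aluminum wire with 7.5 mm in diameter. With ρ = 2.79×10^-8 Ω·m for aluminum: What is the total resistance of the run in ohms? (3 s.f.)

Section 1: A_strand = π(2.5250e-03)² = 2.003e-05 m²; R₁ = ρL/(N·A_s) = (2.79×10^-8)(2.79)/(19×2.003e-05) = 2.045×10^-4 Ω
Section 2: A = π(d/2)² = π(3.7500e-03 m)² = 4.418e-05 m²
R₂ = (2.79×10^-8)(3.03)/(4.418e-05) = 0.001914 Ω
R = R₁ + R₂ = 0.00212 Ω

0.00212 Ω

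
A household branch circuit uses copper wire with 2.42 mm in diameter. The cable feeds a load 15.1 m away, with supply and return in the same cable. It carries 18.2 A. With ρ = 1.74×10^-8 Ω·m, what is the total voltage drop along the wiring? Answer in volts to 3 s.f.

2.08 V

A = π(d/2)² = π(1.2100e-03 m)² = 4.600e-06 m²
Total conductor length (both ways) L = 2 × 15.1 = 30.2 m
R = ρL/A = (1.74×10^-8)(30.2)/(4.600e-06) = 0.1142 Ω
V = IR = 18.2 × 0.1142 = 2.08 V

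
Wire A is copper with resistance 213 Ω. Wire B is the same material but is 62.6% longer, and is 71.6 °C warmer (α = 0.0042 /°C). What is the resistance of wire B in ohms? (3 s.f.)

450 Ω

R ∝ ρL/d² with ρ ∝ (1+αΔT), so R_B/R_A = (1 + 62.6/100) × (1 + 0.0042×71.6)
= 1.626 × 1.301 = 2.115
R_B = 2.115 × 213 = 450 Ω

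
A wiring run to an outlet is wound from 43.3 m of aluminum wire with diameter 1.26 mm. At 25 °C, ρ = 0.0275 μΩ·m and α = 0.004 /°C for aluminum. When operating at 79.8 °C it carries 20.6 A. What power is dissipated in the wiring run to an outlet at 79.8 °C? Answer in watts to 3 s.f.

494 W

ρ = 0.0275 μΩ·m = 2.75×10^-8 Ω·m
A = π(d/2)² = π(6.3000e-04 m)² = 1.247e-06 m²
R₍25₎ = ρL/A = (2.75×10^-8)(43.3)/(1.247e-06) = 0.955 Ω
R₍79.8₎ = R₍25₎(1 + αΔT) = 0.955 × (1 + 0.004×54.8) = 1.164 Ω
P = I²R = (20.6)² × 1.164 = 494 W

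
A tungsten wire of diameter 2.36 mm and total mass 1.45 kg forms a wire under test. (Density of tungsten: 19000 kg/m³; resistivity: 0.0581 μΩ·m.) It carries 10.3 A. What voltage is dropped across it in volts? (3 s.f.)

ρ = 0.0581 μΩ·m = 5.81×10^-8 Ω·m
A = π(d/2)² = π(1.1800e-03 m)² = 4.3744e-06 m²
L = m/(density·A) = 1.45/(19000×4.3744e-06) = 17.45 m
R = ρL/A = (5.81×10^-8)(17.45)/(4.3744e-06) = 0.2317 Ω
V = IR = 10.3 × 0.2317 = 2.39 V

2.39 V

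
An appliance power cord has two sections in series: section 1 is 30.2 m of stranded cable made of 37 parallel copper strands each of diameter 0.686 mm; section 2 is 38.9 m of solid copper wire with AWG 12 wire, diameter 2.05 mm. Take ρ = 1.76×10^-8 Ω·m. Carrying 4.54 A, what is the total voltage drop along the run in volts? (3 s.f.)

1.12 V

Section 1: A_strand = π(3.4300e-04)² = 3.696e-07 m²; R₁ = ρL/(N·A_s) = (1.76×10^-8)(30.2)/(37×3.696e-07) = 0.03887 Ω
Section 2: A = π(2.05/2 mm)² = π(1.0250e-03 m)² = 3.301e-06 m²
R₂ = (1.76×10^-8)(38.9)/(3.301e-06) = 0.2074 Ω
R = R₁ + R₂ = 0.2463 Ω
V = IR = 4.54 × 0.2463 = 1.12 V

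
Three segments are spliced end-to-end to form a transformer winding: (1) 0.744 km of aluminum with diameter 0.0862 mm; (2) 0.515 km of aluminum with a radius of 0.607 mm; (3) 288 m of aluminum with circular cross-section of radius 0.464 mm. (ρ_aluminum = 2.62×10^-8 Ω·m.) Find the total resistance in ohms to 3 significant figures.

Seg 1: A = π(d/2)² = π(4.3100e-05 m)² = 5.836e-09 m²
R_1 = (2.62×10^-8)(744)/(5.836e-09) = 3340 Ω
Seg 2: A = πr² = π(6.0700e-04 m)² = 1.158e-06 m²
R_2 = (2.62×10^-8)(515)/(1.158e-06) = 11.66 Ω
Seg 3: A = πr² = π(4.6400e-04 m)² = 6.764e-07 m²
R_3 = (2.62×10^-8)(288)/(6.764e-07) = 11.16 Ω
R_total = R_1 + R_2 + R_3 = 3360 Ω

3360 Ω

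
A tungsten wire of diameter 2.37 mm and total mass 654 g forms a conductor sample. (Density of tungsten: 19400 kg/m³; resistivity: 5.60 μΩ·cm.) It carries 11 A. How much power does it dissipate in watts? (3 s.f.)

ρ = 5.60 μΩ·cm = 5.60×10^-8 Ω·m
A = π(d/2)² = π(1.1850e-03 m)² = 4.4115e-06 m²
L = m/(density·A) = 0.654/(19400×4.4115e-06) = 7.642 m
R = ρL/A = (5.60×10^-8)(7.642)/(4.4115e-06) = 0.097 Ω
P = I²R = (11)² × 0.097 = 11.7 W

11.7 W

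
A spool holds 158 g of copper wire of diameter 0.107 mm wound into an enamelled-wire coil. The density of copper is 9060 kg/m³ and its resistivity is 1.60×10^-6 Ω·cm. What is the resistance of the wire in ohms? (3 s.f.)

3450 Ω

ρ = 1.60×10^-6 Ω·cm = 1.60×10^-8 Ω·m
A = π(d/2)² = π(5.3500e-05 m)² = 8.9920e-09 m²
L = m/(density·A) = 0.158/(9060×8.9920e-09) = 1939 m
R = ρL/A = (1.60×10^-8)(1939)/(8.9920e-09) = 3450 Ω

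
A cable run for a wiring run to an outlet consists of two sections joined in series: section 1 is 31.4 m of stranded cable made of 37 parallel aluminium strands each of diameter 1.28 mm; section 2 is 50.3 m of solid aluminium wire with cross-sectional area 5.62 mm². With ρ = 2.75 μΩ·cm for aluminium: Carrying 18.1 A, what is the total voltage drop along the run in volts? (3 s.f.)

4.78 V

ρ = 2.75 μΩ·cm = 2.75×10^-8 Ω·m
Section 1: A_strand = π(6.4000e-04)² = 1.287e-06 m²; R₁ = ρL/(N·A_s) = (2.75×10^-8)(31.4)/(37×1.287e-06) = 0.01814 Ω
Section 2: A = 5.62 mm² = 5.620e-06 m²
R₂ = (2.75×10^-8)(50.3)/(5.620e-06) = 0.2461 Ω
R = R₁ + R₂ = 0.2643 Ω
V = IR = 18.1 × 0.2643 = 4.78 V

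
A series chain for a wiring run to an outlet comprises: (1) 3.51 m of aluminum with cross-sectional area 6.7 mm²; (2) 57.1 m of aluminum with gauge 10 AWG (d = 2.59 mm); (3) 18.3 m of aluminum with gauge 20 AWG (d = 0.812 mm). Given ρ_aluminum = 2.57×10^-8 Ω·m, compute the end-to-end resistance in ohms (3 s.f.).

1.20 Ω

Seg 1: A = 6.7 mm² = 6.700e-06 m²
R_1 = (2.57×10^-8)(3.51)/(6.700e-06) = 0.01346 Ω
Seg 2: A = π(2.59/2 mm)² = π(1.2950e-03 m)² = 5.269e-06 m²
R_2 = (2.57×10^-8)(57.1)/(5.269e-06) = 0.2785 Ω
Seg 3: A = π(0.812/2 mm)² = π(4.0600e-04 m)² = 5.178e-07 m²
R_3 = (2.57×10^-8)(18.3)/(5.178e-07) = 0.9082 Ω
R_total = R_1 + R_2 + R_3 = 1.20 Ω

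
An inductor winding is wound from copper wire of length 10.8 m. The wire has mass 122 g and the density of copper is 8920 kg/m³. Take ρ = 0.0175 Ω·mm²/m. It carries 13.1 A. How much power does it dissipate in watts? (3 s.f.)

ρ = 0.0175 Ω·mm²/m = 1.75×10^-8 Ω·m
A = m/(density·L) = 0.122/(8920×10.8) = 1.2664e-06 m²
R = ρL/A = (1.75×10^-8)(10.8)/(1.2664e-06) = 0.1492 Ω
P = I²R = (13.1)² × 0.1492 = 25.6 W

25.6 W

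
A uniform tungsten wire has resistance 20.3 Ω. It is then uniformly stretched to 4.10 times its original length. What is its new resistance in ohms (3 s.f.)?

Volume constant ⇒ A' = A/k with k = 4.1. R' = ρ(kL)/(A/k) = k²R.
R' = 16.81 × 20.3 = 341 Ω

341 Ω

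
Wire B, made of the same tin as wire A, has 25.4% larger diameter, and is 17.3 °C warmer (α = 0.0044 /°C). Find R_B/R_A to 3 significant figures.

0.684

R ∝ ρL/d² with ρ ∝ (1+αΔT), so R_B/R_A = (1 + 25.4/100)⁻² × (1 + 0.0044×17.3)
= 0.6359 × 1.076 = 0.684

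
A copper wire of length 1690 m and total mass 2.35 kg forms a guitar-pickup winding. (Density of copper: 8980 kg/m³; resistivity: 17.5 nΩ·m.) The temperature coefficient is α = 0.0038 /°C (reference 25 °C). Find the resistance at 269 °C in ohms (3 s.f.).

ρ = 17.5 nΩ·m = 1.75×10^-8 Ω·m
A = m/(density·L) = 2.35/(8980×1690) = 1.5485e-07 m²
R = ρL/A = (1.75×10^-8)(1690)/(1.5485e-07) = 191 Ω
R(269 °C) = 191 × (1 + 0.0038×244) = 368 Ω

368 Ω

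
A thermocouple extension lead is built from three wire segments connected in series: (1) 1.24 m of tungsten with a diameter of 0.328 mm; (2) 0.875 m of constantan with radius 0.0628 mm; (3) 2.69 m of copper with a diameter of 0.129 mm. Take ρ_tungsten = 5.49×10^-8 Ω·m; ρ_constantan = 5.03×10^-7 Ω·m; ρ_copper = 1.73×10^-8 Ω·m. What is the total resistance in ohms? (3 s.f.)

Seg 1: A = π(d/2)² = π(1.6400e-04 m)² = 8.450e-08 m²
R_1 = (5.49×10^-8)(1.24)/(8.450e-08) = 0.8057 Ω
Seg 2: A = πr² = π(6.2800e-05 m)² = 1.239e-08 m²
R_2 = (5.03×10^-7)(0.875)/(1.239e-08) = 35.52 Ω
Seg 3: A = π(d/2)² = π(6.4500e-05 m)² = 1.307e-08 m²
R_3 = (1.73×10^-8)(2.69)/(1.307e-08) = 3.561 Ω
R_total = R_1 + R_2 + R_3 = 39.9 Ω

39.9 Ω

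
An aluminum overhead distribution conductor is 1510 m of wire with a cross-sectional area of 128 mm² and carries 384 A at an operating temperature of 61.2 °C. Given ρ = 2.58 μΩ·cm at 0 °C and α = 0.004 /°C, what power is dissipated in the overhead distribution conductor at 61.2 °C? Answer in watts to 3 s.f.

ρ = 2.58 μΩ·cm = 2.58×10^-8 Ω·m
A = 128 mm² = 1.280e-04 m²
R₍0₎ = ρL/A = (2.58×10^-8)(1510)/(1.280e-04) = 0.3044 Ω
R₍61.2₎ = R₍0₎(1 + αΔT) = 0.3044 × (1 + 0.004×61.2) = 0.3789 Ω
P = I²R = (384)² × 0.3789 = 55900 W

55900 W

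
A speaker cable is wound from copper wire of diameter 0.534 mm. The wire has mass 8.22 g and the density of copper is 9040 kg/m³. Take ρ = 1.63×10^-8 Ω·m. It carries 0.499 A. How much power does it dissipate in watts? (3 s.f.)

0.0736 W

A = π(d/2)² = π(2.6700e-04 m)² = 2.2396e-07 m²
L = m/(density·A) = 0.00822/(9040×2.2396e-07) = 4.06 m
R = ρL/A = (1.63×10^-8)(4.06)/(2.2396e-07) = 0.2955 Ω
P = I²R = (0.499)² × 0.2955 = 0.0736 W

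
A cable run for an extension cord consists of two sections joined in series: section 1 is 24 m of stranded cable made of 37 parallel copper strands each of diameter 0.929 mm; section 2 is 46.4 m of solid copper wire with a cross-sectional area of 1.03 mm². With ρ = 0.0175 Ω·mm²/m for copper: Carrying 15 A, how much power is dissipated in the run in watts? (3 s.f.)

181 W

ρ = 0.0175 Ω·mm²/m = 1.75×10^-8 Ω·m
Section 1: A_strand = π(4.6450e-04)² = 6.778e-07 m²; R₁ = ρL/(N·A_s) = (1.75×10^-8)(24)/(37×6.778e-07) = 0.01675 Ω
Section 2: A = 1.03 mm² = 1.030e-06 m²
R₂ = (1.75×10^-8)(46.4)/(1.030e-06) = 0.7883 Ω
R = R₁ + R₂ = 0.8051 Ω
P = I²R = (15)² × 0.8051 = 181 W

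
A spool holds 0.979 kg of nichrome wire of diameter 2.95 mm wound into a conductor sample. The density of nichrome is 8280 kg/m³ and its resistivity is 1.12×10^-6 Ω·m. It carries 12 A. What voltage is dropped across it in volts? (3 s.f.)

34.0 V

A = π(d/2)² = π(1.4750e-03 m)² = 6.8349e-06 m²
L = m/(density·A) = 0.979/(8280×6.8349e-06) = 17.3 m
R = ρL/A = (1.12×10^-6)(17.3)/(6.8349e-06) = 2.835 Ω
V = IR = 12 × 2.835 = 34.0 V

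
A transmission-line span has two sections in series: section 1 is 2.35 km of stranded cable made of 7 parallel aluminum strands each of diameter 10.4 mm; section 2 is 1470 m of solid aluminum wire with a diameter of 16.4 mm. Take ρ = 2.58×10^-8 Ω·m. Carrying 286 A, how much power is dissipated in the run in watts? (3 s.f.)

23000 W

Section 1: A_strand = π(5.2000e-03)² = 8.495e-05 m²; R₁ = ρL/(N·A_s) = (2.58×10^-8)(2350)/(7×8.495e-05) = 0.102 Ω
Section 2: A = π(d/2)² = π(8.2000e-03 m)² = 2.112e-04 m²
R₂ = (2.58×10^-8)(1470)/(2.112e-04) = 0.1795 Ω
R = R₁ + R₂ = 0.2815 Ω
P = I²R = (286)² × 0.2815 = 23000 W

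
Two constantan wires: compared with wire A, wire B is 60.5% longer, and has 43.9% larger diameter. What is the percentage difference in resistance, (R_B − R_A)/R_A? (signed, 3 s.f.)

R ∝ L/d², so R_B/R_A = (1 + 60.5/100) × (1 + 43.9/100)⁻²
= 1.605 × 0.4829 = 0.7751
(R_B − R_A)/R_A = 0.7751 − 1 = -22.5%

-22.5%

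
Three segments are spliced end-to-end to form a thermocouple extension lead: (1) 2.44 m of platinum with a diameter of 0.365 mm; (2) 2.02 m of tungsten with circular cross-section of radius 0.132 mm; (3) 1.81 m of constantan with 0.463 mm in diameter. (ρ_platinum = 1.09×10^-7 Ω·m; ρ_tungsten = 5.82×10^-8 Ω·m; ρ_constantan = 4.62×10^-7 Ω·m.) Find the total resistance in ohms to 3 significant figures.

9.66 Ω

Seg 1: A = π(d/2)² = π(1.8250e-04 m)² = 1.046e-07 m²
R_1 = (1.09×10^-7)(2.44)/(1.046e-07) = 2.542 Ω
Seg 2: A = πr² = π(1.3200e-04 m)² = 5.474e-08 m²
R_2 = (5.82×10^-8)(2.02)/(5.474e-08) = 2.148 Ω
Seg 3: A = π(d/2)² = π(2.3150e-04 m)² = 1.684e-07 m²
R_3 = (4.62×10^-7)(1.81)/(1.684e-07) = 4.967 Ω
R_total = R_1 + R_2 + R_3 = 9.66 Ω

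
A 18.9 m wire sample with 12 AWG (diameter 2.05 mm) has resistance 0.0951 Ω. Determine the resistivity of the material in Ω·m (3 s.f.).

A = π(2.05/2 mm)² = π(1.0250e-03 m)² = 3.301e-06 m²
ρ = RA/L = (0.0951)(3.301e-06)/(18.9) = 1.66×10^-8 Ω·m

1.66×10^-8 Ω·m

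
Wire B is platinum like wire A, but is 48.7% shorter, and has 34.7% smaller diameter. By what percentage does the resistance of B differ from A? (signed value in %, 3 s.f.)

20.3%

R ∝ L/d², so R_B/R_A = (1 − 48.7/100) × (1 − 34.7/100)⁻²
= 0.513 × 2.345 = 1.203
(R_B − R_A)/R_A = 1.203 − 1 = 20.3%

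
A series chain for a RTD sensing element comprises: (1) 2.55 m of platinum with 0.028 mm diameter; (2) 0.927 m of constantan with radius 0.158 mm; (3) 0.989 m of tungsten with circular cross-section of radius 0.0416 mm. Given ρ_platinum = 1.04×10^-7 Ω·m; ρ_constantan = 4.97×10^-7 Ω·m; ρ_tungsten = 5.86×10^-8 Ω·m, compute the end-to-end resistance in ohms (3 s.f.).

447 Ω

Seg 1: A = π(d/2)² = π(1.4000e-05 m)² = 6.158e-10 m²
R_1 = (1.04×10^-7)(2.55)/(6.158e-10) = 430.7 Ω
Seg 2: A = πr² = π(1.5800e-04 m)² = 7.843e-08 m²
R_2 = (4.97×10^-7)(0.927)/(7.843e-08) = 5.875 Ω
Seg 3: A = πr² = π(4.1600e-05 m)² = 5.437e-09 m²
R_3 = (5.86×10^-8)(0.989)/(5.437e-09) = 10.66 Ω
R_total = R_1 + R_2 + R_3 = 447 Ω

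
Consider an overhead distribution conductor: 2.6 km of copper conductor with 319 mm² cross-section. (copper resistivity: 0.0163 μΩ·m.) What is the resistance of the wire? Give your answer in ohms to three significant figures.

0.133 Ω

ρ = 0.0163 μΩ·m = 1.63×10^-8 Ω·m
A = 319 mm² = 3.190e-04 m²
R = ρL/A = (1.63×10^-8)(2600 m)/(3.190e-04 m²) = 0.133 Ω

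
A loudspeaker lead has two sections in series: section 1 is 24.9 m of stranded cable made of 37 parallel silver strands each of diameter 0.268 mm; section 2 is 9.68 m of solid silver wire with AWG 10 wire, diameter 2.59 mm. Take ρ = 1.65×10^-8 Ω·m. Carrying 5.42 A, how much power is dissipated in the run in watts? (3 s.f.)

6.67 W

Section 1: A_strand = π(1.3400e-04)² = 5.641e-08 m²; R₁ = ρL/(N·A_s) = (1.65×10^-8)(24.9)/(37×5.641e-08) = 0.1968 Ω
Section 2: A = π(2.59/2 mm)² = π(1.2950e-03 m)² = 5.269e-06 m²
R₂ = (1.65×10^-8)(9.68)/(5.269e-06) = 0.03032 Ω
R = R₁ + R₂ = 0.2272 Ω
P = I²R = (5.42)² × 0.2272 = 6.67 W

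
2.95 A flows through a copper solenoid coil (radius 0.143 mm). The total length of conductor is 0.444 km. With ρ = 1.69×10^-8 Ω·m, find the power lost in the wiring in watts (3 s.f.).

1020 W

A = πr² = π(1.4300e-04 m)² = 6.424e-08 m²
R = ρL/A = (1.69×10^-8)(444)/(6.424e-08) = 116.8 Ω
P = I²R = (2.95)² × 116.8 = 1020 W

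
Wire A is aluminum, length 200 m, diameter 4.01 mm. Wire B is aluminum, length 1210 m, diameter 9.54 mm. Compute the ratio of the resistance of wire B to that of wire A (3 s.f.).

R ∝ ρL/d², so R_B/R_A = (L_B/L_A) × (d_A/d_B)²
= (1210/200) × (4.01/9.54)² = 1.07

1.07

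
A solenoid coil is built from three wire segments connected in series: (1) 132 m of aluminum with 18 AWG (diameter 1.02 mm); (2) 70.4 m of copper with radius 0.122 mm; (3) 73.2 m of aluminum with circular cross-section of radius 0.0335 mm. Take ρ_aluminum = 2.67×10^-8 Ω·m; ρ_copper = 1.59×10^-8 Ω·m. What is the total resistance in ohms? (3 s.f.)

Seg 1: A = π(1.02/2 mm)² = π(5.1000e-04 m)² = 8.171e-07 m²
R_1 = (2.67×10^-8)(132)/(8.171e-07) = 4.313 Ω
Seg 2: A = πr² = π(1.2200e-04 m)² = 4.676e-08 m²
R_2 = (1.59×10^-8)(70.4)/(4.676e-08) = 23.94 Ω
Seg 3: A = πr² = π(3.3500e-05 m)² = 3.526e-09 m²
R_3 = (2.67×10^-8)(73.2)/(3.526e-09) = 554.3 Ω
R_total = R_1 + R_2 + R_3 = 583 Ω

583 Ω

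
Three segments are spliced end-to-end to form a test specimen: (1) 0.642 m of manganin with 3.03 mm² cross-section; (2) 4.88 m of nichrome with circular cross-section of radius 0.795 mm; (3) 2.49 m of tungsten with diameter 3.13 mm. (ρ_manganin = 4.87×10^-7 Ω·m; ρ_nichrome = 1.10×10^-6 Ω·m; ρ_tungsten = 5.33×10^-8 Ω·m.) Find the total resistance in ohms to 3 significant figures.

2.82 Ω

Seg 1: A = 3.03 mm² = 3.030e-06 m²
R_1 = (4.87×10^-7)(0.642)/(3.030e-06) = 0.1032 Ω
Seg 2: A = πr² = π(7.9500e-04 m)² = 1.986e-06 m²
R_2 = (1.10×10^-6)(4.88)/(1.986e-06) = 2.704 Ω
Seg 3: A = π(d/2)² = π(1.5650e-03 m)² = 7.694e-06 m²
R_3 = (5.33×10^-8)(2.49)/(7.694e-06) = 0.01725 Ω
R_total = R_1 + R_2 + R_3 = 2.82 Ω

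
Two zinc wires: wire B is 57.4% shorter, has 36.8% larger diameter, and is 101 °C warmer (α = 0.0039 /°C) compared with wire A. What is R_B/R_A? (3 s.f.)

R ∝ ρL/d² with ρ ∝ (1+αΔT), so R_B/R_A = (1 − 57.4/100) × (1 + 36.8/100)⁻² × (1 + 0.0039×101)
= 0.426 × 0.5343 × 1.394 = 0.317

0.317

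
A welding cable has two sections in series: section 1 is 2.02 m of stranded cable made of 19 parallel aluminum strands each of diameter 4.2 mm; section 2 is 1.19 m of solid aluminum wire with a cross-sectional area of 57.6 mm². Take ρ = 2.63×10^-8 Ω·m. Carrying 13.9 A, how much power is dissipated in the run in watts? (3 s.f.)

0.144 W

Section 1: A_strand = π(2.1000e-03)² = 1.385e-05 m²; R₁ = ρL/(N·A_s) = (2.63×10^-8)(2.02)/(19×1.385e-05) = 2.018×10^-4 Ω
Section 2: A = 57.6 mm² = 5.760e-05 m²
R₂ = (2.63×10^-8)(1.19)/(5.760e-05) = 5.434×10^-4 Ω
R = R₁ + R₂ = 7.452×10^-4 Ω
P = I²R = (13.9)² × 7.452×10^-4 = 0.144 W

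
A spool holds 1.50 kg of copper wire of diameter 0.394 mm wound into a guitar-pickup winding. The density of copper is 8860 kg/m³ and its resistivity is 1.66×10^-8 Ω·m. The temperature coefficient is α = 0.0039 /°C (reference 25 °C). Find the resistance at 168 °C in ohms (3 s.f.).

294 Ω

A = π(d/2)² = π(1.9700e-04 m)² = 1.2192e-07 m²
L = m/(density·A) = 1.5/(8860×1.2192e-07) = 1389 m
R = ρL/A = (1.66×10^-8)(1389)/(1.2192e-07) = 189.1 Ω
R(168 °C) = 189.1 × (1 + 0.0039×143) = 294 Ω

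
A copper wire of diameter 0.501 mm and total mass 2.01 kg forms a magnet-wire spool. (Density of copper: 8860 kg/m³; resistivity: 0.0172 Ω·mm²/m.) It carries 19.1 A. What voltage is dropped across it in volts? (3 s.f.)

ρ = 0.0172 Ω·mm²/m = 1.72×10^-8 Ω·m
A = π(d/2)² = π(2.5050e-04 m)² = 1.9714e-07 m²
L = m/(density·A) = 2.01/(8860×1.9714e-07) = 1151 m
R = ρL/A = (1.72×10^-8)(1151)/(1.9714e-07) = 100.4 Ω
V = IR = 19.1 × 100.4 = 1920 V

1920 V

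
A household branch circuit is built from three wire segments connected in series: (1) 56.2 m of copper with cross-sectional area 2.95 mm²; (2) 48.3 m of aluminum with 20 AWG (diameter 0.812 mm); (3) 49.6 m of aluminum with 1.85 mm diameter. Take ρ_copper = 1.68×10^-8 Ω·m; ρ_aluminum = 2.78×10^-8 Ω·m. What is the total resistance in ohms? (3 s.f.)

3.43 Ω

Seg 1: A = 2.95 mm² = 2.950e-06 m²
R_1 = (1.68×10^-8)(56.2)/(2.950e-06) = 0.3201 Ω
Seg 2: A = π(0.812/2 mm)² = π(4.0600e-04 m)² = 5.178e-07 m²
R_2 = (2.78×10^-8)(48.3)/(5.178e-07) = 2.593 Ω
Seg 3: A = π(d/2)² = π(9.2500e-04 m)² = 2.688e-06 m²
R_3 = (2.78×10^-8)(49.6)/(2.688e-06) = 0.513 Ω
R_total = R_1 + R_2 + R_3 = 3.43 Ω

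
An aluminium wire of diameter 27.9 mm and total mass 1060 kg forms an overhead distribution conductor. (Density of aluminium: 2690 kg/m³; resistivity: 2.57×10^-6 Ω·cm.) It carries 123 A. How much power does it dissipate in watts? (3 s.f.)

410 W

ρ = 2.57×10^-6 Ω·cm = 2.57×10^-8 Ω·m
A = π(d/2)² = π(1.3950e-02 m)² = 6.1136e-04 m²
L = m/(density·A) = 1060/(2690×6.1136e-04) = 644.5 m
R = ρL/A = (2.57×10^-8)(644.5)/(6.1136e-04) = 0.0271 Ω
P = I²R = (123)² × 0.0271 = 410 W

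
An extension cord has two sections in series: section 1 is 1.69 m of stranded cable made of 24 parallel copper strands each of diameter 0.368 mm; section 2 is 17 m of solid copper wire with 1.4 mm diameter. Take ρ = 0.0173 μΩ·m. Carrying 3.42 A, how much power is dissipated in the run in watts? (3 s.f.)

2.37 W

ρ = 0.0173 μΩ·m = 1.73×10^-8 Ω·m
Section 1: A_strand = π(1.8400e-04)² = 1.064e-07 m²; R₁ = ρL/(N·A_s) = (1.73×10^-8)(1.69)/(24×1.064e-07) = 0.01145 Ω
Section 2: A = π(d/2)² = π(7.0000e-04 m)² = 1.539e-06 m²
R₂ = (1.73×10^-8)(17)/(1.539e-06) = 0.1911 Ω
R = R₁ + R₂ = 0.2025 Ω
P = I²R = (3.42)² × 0.2025 = 2.37 W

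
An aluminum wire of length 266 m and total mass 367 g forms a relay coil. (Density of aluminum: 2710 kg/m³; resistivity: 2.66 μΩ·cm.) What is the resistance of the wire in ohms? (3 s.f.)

13.9 Ω

ρ = 2.66 μΩ·cm = 2.66×10^-8 Ω·m
A = m/(density·L) = 0.367/(2710×266) = 5.0911e-07 m²
R = ρL/A = (2.66×10^-8)(266)/(5.0911e-07) = 13.9 Ω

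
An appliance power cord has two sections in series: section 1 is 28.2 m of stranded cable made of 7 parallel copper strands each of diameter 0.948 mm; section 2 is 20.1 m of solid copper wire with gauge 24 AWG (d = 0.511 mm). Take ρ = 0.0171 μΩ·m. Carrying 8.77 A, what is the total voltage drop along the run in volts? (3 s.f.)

ρ = 0.0171 μΩ·m = 1.71×10^-8 Ω·m
Section 1: A_strand = π(4.7400e-04)² = 7.058e-07 m²; R₁ = ρL/(N·A_s) = (1.71×10^-8)(28.2)/(7×7.058e-07) = 0.0976 Ω
Section 2: A = π(0.511/2 mm)² = π(2.5550e-04 m)² = 2.051e-07 m²
R₂ = (1.71×10^-8)(20.1)/(2.051e-07) = 1.676 Ω
R = R₁ + R₂ = 1.774 Ω
V = IR = 8.77 × 1.774 = 15.6 V

15.6 V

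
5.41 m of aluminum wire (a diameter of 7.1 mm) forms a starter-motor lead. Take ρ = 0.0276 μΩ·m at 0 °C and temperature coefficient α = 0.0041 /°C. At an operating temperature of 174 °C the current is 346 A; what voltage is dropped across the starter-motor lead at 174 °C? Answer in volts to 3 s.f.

ρ = 0.0276 μΩ·m = 2.76×10^-8 Ω·m
A = π(d/2)² = π(3.5500e-03 m)² = 3.959e-05 m²
R₍0₎ = ρL/A = (2.76×10^-8)(5.41)/(3.959e-05) = 0.003771 Ω
R₍174₎ = R₍0₎(1 + αΔT) = 0.003771 × (1 + 0.0041×174) = 0.006462 Ω
V = IR = 346 × 0.006462 = 2.24 V

2.24 V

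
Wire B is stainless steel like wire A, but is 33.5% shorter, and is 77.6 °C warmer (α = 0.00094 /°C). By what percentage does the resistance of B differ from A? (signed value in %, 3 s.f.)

R ∝ ρL/d² with ρ ∝ (1+αΔT), so R_B/R_A = (1 − 33.5/100) × (1 + 0.00094×77.6)
= 0.665 × 1.073 = 0.7135
(R_B − R_A)/R_A = 0.7135 − 1 = -28.6%

-28.6%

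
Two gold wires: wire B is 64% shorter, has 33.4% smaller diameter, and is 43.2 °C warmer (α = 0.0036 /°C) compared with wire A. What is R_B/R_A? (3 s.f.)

0.938

R ∝ ρL/d² with ρ ∝ (1+αΔT), so R_B/R_A = (1 − 64/100) × (1 − 33.4/100)⁻² × (1 + 0.0036×43.2)
= 0.36 × 2.255 × 1.155 = 0.938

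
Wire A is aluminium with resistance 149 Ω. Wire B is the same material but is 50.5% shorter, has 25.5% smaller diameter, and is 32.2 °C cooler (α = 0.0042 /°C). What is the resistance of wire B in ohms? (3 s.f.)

R ∝ ρL/d² with ρ ∝ (1+αΔT), so R_B/R_A = (1 − 50.5/100) × (1 − 25.5/100)⁻² × (1 − 0.0042×32.2)
= 0.495 × 1.802 × 0.8648 = 0.7712
R_B = 0.7712 × 149 = 115 Ω

115 Ω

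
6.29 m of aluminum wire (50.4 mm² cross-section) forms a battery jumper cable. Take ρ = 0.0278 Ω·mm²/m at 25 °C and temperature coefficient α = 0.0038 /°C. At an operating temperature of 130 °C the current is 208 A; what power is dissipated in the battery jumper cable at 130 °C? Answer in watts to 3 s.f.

210 W

ρ = 0.0278 Ω·mm²/m = 2.78×10^-8 Ω·m
A = 50.4 mm² = 5.040e-05 m²
R₍25₎ = ρL/A = (2.78×10^-8)(6.29)/(5.040e-05) = 0.003469 Ω
R₍130₎ = R₍25₎(1 + αΔT) = 0.003469 × (1 + 0.0038×105) = 0.004854 Ω
P = I²R = (208)² × 0.004854 = 210 W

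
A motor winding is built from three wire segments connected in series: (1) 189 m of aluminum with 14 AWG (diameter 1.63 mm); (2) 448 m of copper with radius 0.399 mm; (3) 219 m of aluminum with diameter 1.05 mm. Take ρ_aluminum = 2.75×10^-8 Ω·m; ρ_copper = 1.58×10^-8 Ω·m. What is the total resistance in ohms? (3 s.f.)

23.6 Ω

Seg 1: A = π(1.63/2 mm)² = π(8.1500e-04 m)² = 2.087e-06 m²
R_1 = (2.75×10^-8)(189)/(2.087e-06) = 2.491 Ω
Seg 2: A = πr² = π(3.9900e-04 m)² = 5.001e-07 m²
R_2 = (1.58×10^-8)(448)/(5.001e-07) = 14.15 Ω
Seg 3: A = π(d/2)² = π(5.2500e-04 m)² = 8.659e-07 m²
R_3 = (2.75×10^-8)(219)/(8.659e-07) = 6.955 Ω
R_total = R_1 + R_2 + R_3 = 23.6 Ω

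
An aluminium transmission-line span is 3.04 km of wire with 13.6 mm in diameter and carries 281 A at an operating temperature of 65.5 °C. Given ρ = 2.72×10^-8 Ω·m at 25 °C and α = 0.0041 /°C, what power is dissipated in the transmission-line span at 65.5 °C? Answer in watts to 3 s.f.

A = π(d/2)² = π(6.8000e-03 m)² = 1.453e-04 m²
R₍25₎ = ρL/A = (2.72×10^-8)(3040)/(1.453e-04) = 0.5692 Ω
R₍65.5₎ = R₍25₎(1 + αΔT) = 0.5692 × (1 + 0.0041×40.5) = 0.6637 Ω
P = I²R = (281)² × 0.6637 = 52400 W

52400 W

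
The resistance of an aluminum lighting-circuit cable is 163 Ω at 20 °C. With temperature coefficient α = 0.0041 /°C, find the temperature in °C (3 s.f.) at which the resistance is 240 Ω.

135 °C

R = R₀(1 + α(T − T₀)) ⇒ T = T₀ + (R/R₀ − 1)/α
T = 20 + (240/163 − 1)/0.0041 = 20 + (0.4724)/0.0041 = 135 °C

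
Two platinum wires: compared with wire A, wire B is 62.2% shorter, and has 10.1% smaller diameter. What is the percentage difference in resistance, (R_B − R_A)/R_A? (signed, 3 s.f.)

R ∝ L/d², so R_B/R_A = (1 − 62.2/100) × (1 − 10.1/100)⁻²
= 0.378 × 1.237 = 0.4677
(R_B − R_A)/R_A = 0.4677 − 1 = -53.2%

-53.2%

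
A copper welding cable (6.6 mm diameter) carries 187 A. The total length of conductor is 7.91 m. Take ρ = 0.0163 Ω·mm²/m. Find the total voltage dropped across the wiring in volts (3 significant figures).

ρ = 0.0163 Ω·mm²/m = 1.63×10^-8 Ω·m
A = π(d/2)² = π(3.3000e-03 m)² = 3.421e-05 m²
R = ρL/A = (1.63×10^-8)(7.91)/(3.421e-05) = 0.003769 Ω
V = IR = 187 × 0.003769 = 0.705 V

0.705 V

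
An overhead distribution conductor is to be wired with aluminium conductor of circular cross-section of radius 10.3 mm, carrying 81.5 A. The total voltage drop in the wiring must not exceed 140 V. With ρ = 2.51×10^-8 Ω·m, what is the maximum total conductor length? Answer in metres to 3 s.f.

A = πr² = π(1.0300e-02 m)² = 3.333e-04 m²
L_max = V_max·A/(1·ρI) = (140)(3.333e-04)/(2.51×10^-8×81.5) = 22800 m

22800 m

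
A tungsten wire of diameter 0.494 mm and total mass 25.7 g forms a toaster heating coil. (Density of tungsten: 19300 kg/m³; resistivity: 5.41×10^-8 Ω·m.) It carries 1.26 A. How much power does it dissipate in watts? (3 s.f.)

3.11 W

A = π(d/2)² = π(2.4700e-04 m)² = 1.9167e-07 m²
L = m/(density·A) = 0.0257/(19300×1.9167e-07) = 6.948 m
R = ρL/A = (5.41×10^-8)(6.948)/(1.9167e-07) = 1.961 Ω
P = I²R = (1.26)² × 1.961 = 3.11 W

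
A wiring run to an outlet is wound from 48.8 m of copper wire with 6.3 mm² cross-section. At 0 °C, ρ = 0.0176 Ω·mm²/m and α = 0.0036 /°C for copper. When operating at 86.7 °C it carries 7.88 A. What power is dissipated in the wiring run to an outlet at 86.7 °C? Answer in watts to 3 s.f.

11.1 W

ρ = 0.0176 Ω·mm²/m = 1.76×10^-8 Ω·m
A = 6.3 mm² = 6.300e-06 m²
R₍0₎ = ρL/A = (1.76×10^-8)(48.8)/(6.300e-06) = 0.1363 Ω
R₍86.7₎ = R₍0₎(1 + αΔT) = 0.1363 × (1 + 0.0036×86.7) = 0.1789 Ω
P = I²R = (7.88)² × 0.1789 = 11.1 W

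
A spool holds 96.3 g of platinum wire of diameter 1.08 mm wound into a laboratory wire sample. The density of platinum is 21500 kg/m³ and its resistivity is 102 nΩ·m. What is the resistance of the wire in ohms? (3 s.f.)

0.544 Ω

ρ = 102 nΩ·m = 1.02×10^-7 Ω·m
A = π(d/2)² = π(5.4000e-04 m)² = 9.1609e-07 m²
L = m/(density·A) = 0.0963/(21500×9.1609e-07) = 4.889 m
R = ρL/A = (1.02×10^-7)(4.889)/(9.1609e-07) = 0.544 Ω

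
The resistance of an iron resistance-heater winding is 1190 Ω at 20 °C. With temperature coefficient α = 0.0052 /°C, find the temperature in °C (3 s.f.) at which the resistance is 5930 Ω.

786 °C

R = R₀(1 + α(T − T₀)) ⇒ T = T₀ + (R/R₀ − 1)/α
T = 20 + (5930/1190 − 1)/0.0052 = 20 + (3.983)/0.0052 = 786 °C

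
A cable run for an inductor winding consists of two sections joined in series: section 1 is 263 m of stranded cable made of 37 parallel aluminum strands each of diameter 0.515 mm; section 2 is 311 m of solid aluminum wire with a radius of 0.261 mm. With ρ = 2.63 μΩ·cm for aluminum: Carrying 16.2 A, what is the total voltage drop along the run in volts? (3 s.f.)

ρ = 2.63 μΩ·cm = 2.63×10^-8 Ω·m
Section 1: A_strand = π(2.5750e-04)² = 2.083e-07 m²; R₁ = ρL/(N·A_s) = (2.63×10^-8)(263)/(37×2.083e-07) = 0.8974 Ω
Section 2: A = πr² = π(2.6100e-04 m)² = 2.140e-07 m²
R₂ = (2.63×10^-8)(311)/(2.140e-07) = 38.22 Ω
R = R₁ + R₂ = 39.12 Ω
V = IR = 16.2 × 39.12 = 634 V

634 V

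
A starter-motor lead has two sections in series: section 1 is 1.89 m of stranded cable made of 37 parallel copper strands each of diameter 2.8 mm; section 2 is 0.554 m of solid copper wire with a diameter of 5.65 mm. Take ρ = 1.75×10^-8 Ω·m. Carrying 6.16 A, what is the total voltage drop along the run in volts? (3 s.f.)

0.00328 V

Section 1: A_strand = π(1.4000e-03)² = 6.158e-06 m²; R₁ = ρL/(N·A_s) = (1.75×10^-8)(1.89)/(37×6.158e-06) = 1.452×10^-4 Ω
Section 2: A = π(d/2)² = π(2.8250e-03 m)² = 2.507e-05 m²
R₂ = (1.75×10^-8)(0.554)/(2.507e-05) = 3.867×10^-4 Ω
R = R₁ + R₂ = 5.319×10^-4 Ω
V = IR = 6.16 × 5.319×10^-4 = 0.00328 V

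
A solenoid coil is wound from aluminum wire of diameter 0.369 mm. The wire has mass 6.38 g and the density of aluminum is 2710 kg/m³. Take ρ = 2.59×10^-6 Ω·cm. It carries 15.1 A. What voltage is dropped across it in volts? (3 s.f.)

ρ = 2.59×10^-6 Ω·cm = 2.59×10^-8 Ω·m
A = π(d/2)² = π(1.8450e-04 m)² = 1.0694e-07 m²
L = m/(density·A) = 0.00638/(2710×1.0694e-07) = 22.01 m
R = ρL/A = (2.59×10^-8)(22.01)/(1.0694e-07) = 5.332 Ω
V = IR = 15.1 × 5.332 = 80.5 V

80.5 V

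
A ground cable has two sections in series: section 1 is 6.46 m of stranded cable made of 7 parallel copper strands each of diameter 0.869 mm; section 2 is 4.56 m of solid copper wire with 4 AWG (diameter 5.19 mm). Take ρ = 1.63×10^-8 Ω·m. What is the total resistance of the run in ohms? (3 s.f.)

0.0289 Ω

Section 1: A_strand = π(4.3450e-04)² = 5.931e-07 m²; R₁ = ρL/(N·A_s) = (1.63×10^-8)(6.46)/(7×5.931e-07) = 0.02536 Ω
Section 2: A = π(5.19/2 mm)² = π(2.5950e-03 m)² = 2.116e-05 m²
R₂ = (1.63×10^-8)(4.56)/(2.116e-05) = 0.003513 Ω
R = R₁ + R₂ = 0.0289 Ω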